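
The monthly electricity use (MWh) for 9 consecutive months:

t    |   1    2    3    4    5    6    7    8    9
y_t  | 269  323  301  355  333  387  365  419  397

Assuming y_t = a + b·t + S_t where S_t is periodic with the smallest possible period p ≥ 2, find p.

First differences y_{t+1} − y_t: 54, -22, 54, -22, 54, -22, …
The difference pattern repeats every 2 terms and not for any smaller step, so p = 2.

2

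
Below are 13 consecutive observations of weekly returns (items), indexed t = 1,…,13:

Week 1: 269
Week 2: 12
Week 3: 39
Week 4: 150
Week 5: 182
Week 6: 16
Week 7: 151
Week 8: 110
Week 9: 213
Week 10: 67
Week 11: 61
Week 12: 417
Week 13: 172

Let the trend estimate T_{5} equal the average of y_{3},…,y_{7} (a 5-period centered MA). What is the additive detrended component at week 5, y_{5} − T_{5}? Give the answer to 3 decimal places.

Trend T_5 = (39 + 150 + 182 + 16 + 151) / 5 = 538/5 = 107.60000
Detrended value: 182 − 107.60000 = 74.400

74.400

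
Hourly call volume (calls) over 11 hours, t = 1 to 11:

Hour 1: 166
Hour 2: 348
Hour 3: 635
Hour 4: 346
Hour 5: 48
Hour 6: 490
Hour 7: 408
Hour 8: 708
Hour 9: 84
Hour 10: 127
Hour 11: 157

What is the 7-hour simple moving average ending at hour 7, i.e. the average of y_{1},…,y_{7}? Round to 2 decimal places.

Sum of periods 1–7: 166 + 348 + 635 + 346 + 48 + 490 + 408 = 2441
Divide by 7: 2441 / 7 = 348.71

348.71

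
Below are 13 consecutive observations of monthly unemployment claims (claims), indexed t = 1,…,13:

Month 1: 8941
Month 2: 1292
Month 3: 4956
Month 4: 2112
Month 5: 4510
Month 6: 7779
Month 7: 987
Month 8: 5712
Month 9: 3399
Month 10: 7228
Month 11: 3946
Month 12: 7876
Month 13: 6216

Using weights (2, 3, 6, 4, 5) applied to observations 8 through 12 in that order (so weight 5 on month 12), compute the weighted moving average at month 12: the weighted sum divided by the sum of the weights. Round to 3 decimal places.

6007.650

Weighted sum: 2·5712 + 3·3399 + 6·7228 + 4·3946 + 5·7876 = 11424 + 10197 + 43368 + 15784 + 39380 = 120153
Weight total: 2 + 3 + 6 + 4 + 5 = 20
WMA = 120153 / 20 = 6007.650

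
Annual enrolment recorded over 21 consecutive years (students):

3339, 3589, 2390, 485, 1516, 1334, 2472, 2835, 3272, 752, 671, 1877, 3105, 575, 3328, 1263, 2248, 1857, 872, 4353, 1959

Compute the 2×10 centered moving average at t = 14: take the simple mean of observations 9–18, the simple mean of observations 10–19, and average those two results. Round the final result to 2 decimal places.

1774.80

Sum over 9–18: 3272 + 752 + 671 + 1877 + 3105 + 575 + 3328 + 1263 + 2248 + 1857 = 18948
Sum over 10–19: 752 + 671 + 1877 + 3105 + 575 + 3328 + 1263 + 2248 + 1857 + 872 = 16548
CMA at t=14 = (18948 + 16548) / (2·10) = 35496 / 20 = 1774.80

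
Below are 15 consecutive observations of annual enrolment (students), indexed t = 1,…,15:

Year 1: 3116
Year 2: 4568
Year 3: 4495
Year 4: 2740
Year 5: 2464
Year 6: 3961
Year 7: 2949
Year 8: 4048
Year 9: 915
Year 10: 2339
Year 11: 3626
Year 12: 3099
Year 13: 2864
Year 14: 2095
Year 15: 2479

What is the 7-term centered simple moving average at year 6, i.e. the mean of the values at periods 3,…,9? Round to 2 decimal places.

Sum of periods 3–9: 4495 + 2740 + 2464 + 3961 + 2949 + 4048 + 915 = 21572
Divide by 7: 21572 / 7 = 3081.71

3081.71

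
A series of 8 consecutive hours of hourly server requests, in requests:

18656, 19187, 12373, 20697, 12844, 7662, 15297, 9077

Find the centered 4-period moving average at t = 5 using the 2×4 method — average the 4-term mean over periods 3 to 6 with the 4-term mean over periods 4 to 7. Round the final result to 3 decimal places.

Sum over 3–6: 12373 + 20697 + 12844 + 7662 = 53576
Sum over 4–7: 20697 + 12844 + 7662 + 15297 = 56500
CMA at t=5 = (53576 + 56500) / (2·4) = 110076 / 8 = 13759.500

13759.500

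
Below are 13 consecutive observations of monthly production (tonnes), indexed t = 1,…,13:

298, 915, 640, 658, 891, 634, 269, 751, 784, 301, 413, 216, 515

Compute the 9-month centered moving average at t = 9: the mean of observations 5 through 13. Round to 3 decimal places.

530.444

Sum of periods 5–13: 891 + 634 + 269 + 751 + 784 + 301 + 413 + 216 + 515 = 4774
Divide by 9: 4774 / 9 = 530.444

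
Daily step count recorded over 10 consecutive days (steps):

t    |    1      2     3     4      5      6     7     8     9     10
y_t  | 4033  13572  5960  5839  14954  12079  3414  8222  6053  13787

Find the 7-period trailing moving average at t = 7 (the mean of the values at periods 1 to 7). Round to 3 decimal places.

Sum of periods 1–7: 4033 + 13572 + 5960 + 5839 + 14954 + 12079 + 3414 = 59851
Divide by 7: 59851 / 7 = 8550.143

8550.143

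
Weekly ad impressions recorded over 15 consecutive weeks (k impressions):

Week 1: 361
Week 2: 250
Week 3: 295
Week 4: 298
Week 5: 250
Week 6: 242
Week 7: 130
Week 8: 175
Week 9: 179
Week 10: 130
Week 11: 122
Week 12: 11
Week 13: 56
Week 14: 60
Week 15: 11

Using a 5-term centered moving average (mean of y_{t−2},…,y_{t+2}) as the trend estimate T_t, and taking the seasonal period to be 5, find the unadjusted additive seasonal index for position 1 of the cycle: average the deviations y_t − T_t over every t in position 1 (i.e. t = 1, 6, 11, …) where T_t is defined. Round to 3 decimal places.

Season position 1 occurs at t = 6, 11 (where T_t is defined).
t=6: T_6 = 219.00000; y_6 − T_6 = 242 − 219.00000 = 23.00000
t=11: T_11 = 99.60000; y_11 − T_11 = 122 − 99.60000 = 22.40000
Mean deviation: (23.00000 + 22.40000) / 2 = 22.700

22.700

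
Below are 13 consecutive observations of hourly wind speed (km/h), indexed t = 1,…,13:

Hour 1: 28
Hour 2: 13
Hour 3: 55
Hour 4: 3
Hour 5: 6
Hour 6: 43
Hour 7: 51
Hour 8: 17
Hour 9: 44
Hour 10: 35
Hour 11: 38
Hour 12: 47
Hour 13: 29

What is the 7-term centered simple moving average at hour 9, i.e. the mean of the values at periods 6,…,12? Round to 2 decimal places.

39.29

Sum of periods 6–12: 43 + 51 + 17 + 44 + 35 + 38 + 47 = 275
Divide by 7: 275 / 7 = 39.29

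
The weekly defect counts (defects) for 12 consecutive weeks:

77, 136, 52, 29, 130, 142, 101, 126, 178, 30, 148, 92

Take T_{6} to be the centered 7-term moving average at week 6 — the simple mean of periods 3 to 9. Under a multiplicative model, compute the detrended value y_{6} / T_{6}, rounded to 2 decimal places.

Trend T_6 = (52 + 29 + 130 + 142 + 101 + 126 + 178) / 7 = 758/7 = 108.2857
Ratio to trend: 142 / 108.2857 = 1.31

1.31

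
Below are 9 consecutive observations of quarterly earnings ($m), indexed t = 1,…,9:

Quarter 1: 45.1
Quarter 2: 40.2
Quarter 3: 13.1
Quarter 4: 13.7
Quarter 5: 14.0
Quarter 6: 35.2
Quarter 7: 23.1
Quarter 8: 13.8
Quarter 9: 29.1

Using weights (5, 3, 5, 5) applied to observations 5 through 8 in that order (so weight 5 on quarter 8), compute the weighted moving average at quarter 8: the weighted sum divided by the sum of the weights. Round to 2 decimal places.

Weighted sum: 5·14.0 + 3·35.2 + 5·23.1 + 5·13.8 = 70.0 + 105.6 + 115.5 + 69.0 = 360.1
Weight total: 5 + 3 + 5 + 5 = 18
WMA = 360.1 / 18 = 20.01

20.01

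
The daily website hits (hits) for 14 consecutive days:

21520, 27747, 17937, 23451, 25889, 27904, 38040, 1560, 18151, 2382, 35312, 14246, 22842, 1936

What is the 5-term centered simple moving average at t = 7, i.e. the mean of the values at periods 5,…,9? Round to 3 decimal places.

22308.800

Sum of periods 5–9: 25889 + 27904 + 38040 + 1560 + 18151 = 111544
Divide by 5: 111544 / 5 = 22308.800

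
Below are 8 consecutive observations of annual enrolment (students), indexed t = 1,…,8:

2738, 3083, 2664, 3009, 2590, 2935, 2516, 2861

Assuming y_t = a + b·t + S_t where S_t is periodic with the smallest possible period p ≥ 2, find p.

2

First differences y_{t+1} − y_t: 345, -419, 345, -419, 345, -419, …
The difference pattern repeats every 2 terms and not for any smaller step, so p = 2.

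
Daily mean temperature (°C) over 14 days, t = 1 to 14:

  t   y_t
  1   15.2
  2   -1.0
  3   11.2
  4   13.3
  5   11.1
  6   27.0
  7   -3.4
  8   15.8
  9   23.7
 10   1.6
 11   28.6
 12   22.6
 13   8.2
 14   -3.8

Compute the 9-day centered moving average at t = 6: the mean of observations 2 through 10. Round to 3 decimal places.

11.033

Sum of periods 2–10: (-1.0) + 11.2 + 13.3 + 11.1 + 27.0 + (-3.4) + 15.8 + 23.7 + 1.6 = 99.3
Divide by 9: 99.3 / 9 = 11.033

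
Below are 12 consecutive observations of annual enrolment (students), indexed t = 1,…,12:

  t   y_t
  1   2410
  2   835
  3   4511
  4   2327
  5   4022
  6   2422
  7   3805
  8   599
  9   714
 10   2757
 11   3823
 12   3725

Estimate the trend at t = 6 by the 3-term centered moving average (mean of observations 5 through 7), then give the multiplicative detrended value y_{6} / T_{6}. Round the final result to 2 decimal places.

0.71

Trend T_6 = (4022 + 2422 + 3805) / 3 = 10249/3 = 3416.3333
Ratio to trend: 2422 / 3416.3333 = 0.71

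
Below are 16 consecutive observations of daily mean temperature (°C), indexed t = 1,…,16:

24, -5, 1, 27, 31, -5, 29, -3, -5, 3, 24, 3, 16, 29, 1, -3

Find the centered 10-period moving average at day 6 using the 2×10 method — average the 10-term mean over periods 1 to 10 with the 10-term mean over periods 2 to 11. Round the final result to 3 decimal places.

9.700

Sum over 1–10: 24 + (-5) + 1 + 27 + 31 + (-5) + 29 + (-3) + (-5) + 3 = 97
Sum over 2–11: (-5) + 1 + 27 + 31 + (-5) + 29 + (-3) + (-5) + 3 + 24 = 97
CMA at t=6 = (97 + 97) / (2·10) = 194 / 20 = 9.700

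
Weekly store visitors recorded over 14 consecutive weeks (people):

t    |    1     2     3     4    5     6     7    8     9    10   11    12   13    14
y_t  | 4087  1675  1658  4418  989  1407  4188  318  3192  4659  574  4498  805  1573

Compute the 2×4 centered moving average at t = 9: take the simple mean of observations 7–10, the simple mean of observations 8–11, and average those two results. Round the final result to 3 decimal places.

Sum over 7–10: 4188 + 318 + 3192 + 4659 = 12357
Sum over 8–11: 318 + 3192 + 4659 + 574 = 8743
CMA at t=9 = (12357 + 8743) / (2·4) = 21100 / 8 = 2637.500

2637.500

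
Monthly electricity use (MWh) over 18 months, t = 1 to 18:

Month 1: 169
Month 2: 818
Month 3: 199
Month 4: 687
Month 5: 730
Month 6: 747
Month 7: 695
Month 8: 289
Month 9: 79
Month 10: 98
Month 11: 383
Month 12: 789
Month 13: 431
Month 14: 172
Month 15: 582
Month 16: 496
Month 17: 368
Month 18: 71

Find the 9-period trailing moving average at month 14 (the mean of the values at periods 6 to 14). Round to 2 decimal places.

Sum of periods 6–14: 747 + 695 + 289 + 79 + 98 + 383 + 789 + 431 + 172 = 3683
Divide by 9: 3683 / 9 = 409.22

409.22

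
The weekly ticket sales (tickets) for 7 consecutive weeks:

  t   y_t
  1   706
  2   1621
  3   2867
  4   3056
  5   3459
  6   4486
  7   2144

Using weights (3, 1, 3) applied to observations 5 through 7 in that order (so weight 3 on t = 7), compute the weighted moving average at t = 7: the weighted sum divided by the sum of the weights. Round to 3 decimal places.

Weighted sum: 3·3459 + 1·4486 + 3·2144 = 10377 + 4486 + 6432 = 21295
Weight total: 3 + 1 + 3 = 7
WMA = 21295 / 7 = 3042.143

3042.143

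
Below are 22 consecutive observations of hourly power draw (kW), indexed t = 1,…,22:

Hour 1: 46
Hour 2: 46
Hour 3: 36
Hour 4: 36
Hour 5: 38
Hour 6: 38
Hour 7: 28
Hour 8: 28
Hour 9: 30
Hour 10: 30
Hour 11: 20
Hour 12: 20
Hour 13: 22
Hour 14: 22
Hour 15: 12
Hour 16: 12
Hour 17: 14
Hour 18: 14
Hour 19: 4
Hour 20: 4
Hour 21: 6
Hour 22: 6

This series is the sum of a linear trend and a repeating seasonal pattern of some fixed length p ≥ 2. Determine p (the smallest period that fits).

First differences y_{t+1} − y_t: 0, -10, 0, 2, 0, -10, 0, 2, 0, -10, …
The difference pattern repeats every 4 terms and not for any smaller step, so p = 4.

4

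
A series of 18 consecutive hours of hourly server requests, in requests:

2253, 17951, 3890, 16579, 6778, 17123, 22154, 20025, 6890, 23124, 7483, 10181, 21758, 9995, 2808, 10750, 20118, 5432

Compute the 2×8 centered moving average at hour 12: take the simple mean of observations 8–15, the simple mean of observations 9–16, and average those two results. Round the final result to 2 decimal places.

12203.31

Sum over 8–15: 20025 + 6890 + 23124 + 7483 + 10181 + 21758 + 9995 + 2808 = 102264
Sum over 9–16: 6890 + 23124 + 7483 + 10181 + 21758 + 9995 + 2808 + 10750 = 92989
CMA at t=12 = (102264 + 92989) / (2·8) = 195253 / 16 = 12203.31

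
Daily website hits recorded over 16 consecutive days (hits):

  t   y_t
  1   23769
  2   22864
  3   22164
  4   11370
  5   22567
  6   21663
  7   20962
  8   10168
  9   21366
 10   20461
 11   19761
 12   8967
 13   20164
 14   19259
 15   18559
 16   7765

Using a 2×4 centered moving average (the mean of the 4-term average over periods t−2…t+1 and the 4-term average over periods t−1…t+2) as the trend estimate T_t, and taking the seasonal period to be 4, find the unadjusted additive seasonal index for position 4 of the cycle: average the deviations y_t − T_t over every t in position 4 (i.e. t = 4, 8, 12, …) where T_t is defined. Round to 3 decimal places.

Season position 4 occurs at t = 4, 8, 12 (where T_t is defined).
t=4: T_4 = 19591.12500; y_4 − T_4 = 11370 − 19591.12500 = -8221.12500
t=8: T_8 = 18389.50000; y_8 − T_8 = 10168 − 18389.50000 = -8221.50000
t=12: T_12 = 17188.00000; y_12 − T_12 = 8967 − 17188.00000 = -8221.00000
Mean deviation: (-8221.12500 + -8221.50000 + -8221.00000) / 3 = -8221.208

-8221.208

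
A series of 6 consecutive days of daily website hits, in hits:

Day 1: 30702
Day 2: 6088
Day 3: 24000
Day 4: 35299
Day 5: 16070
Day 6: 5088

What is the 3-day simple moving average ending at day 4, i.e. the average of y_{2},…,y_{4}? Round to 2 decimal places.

Sum of periods 2–4: 6088 + 24000 + 35299 = 65387
Divide by 3: 65387 / 3 = 21795.67

21795.67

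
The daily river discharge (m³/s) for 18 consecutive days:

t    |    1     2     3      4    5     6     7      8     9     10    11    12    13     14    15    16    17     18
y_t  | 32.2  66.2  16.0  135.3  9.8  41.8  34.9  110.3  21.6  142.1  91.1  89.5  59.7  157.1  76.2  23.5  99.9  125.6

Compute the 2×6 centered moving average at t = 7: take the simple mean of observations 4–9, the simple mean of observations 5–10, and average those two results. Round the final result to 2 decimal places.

Sum over 4–9: 135.3 + 9.8 + 41.8 + 34.9 + 110.3 + 21.6 = 353.7
Sum over 5–10: 9.8 + 41.8 + 34.9 + 110.3 + 21.6 + 142.1 = 360.5
CMA at t=7 = (353.7 + 360.5) / (2·6) = 714.2 / 12 = 59.52

59.52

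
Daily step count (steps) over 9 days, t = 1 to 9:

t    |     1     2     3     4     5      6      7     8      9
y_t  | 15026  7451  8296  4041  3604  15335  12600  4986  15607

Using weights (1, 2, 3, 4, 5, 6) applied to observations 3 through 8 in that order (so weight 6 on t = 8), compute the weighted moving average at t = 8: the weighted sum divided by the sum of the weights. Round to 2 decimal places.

8640.29

Weighted sum: 1·8296 + 2·4041 + 3·3604 + 4·15335 + 5·12600 + 6·4986 = 8296 + 8082 + 10812 + 61340 + 63000 + 29916 = 181446
Weight total: 1 + 2 + 3 + 4 + 5 + 6 = 21
WMA = 181446 / 21 = 8640.29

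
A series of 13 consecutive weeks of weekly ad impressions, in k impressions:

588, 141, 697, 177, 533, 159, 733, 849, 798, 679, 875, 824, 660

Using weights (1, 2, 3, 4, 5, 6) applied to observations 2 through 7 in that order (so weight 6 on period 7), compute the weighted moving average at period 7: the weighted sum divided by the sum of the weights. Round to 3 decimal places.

Weighted sum: 1·141 + 2·697 + 3·177 + 4·533 + 5·159 + 6·733 = 141 + 1394 + 531 + 2132 + 795 + 4398 = 9391
Weight total: 1 + 2 + 3 + 4 + 5 + 6 = 21
WMA = 9391 / 21 = 447.190

447.190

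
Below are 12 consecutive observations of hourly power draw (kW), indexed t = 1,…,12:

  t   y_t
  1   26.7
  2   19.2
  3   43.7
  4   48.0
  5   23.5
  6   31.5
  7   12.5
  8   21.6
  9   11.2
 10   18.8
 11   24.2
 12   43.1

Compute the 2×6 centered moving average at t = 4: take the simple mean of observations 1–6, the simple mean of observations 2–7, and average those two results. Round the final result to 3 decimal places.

30.917

Sum over 1–6: 26.7 + 19.2 + 43.7 + 48.0 + 23.5 + 31.5 = 192.6
Sum over 2–7: 19.2 + 43.7 + 48.0 + 23.5 + 31.5 + 12.5 = 178.4
CMA at t=4 = (192.6 + 178.4) / (2·6) = 371.0 / 12 = 30.917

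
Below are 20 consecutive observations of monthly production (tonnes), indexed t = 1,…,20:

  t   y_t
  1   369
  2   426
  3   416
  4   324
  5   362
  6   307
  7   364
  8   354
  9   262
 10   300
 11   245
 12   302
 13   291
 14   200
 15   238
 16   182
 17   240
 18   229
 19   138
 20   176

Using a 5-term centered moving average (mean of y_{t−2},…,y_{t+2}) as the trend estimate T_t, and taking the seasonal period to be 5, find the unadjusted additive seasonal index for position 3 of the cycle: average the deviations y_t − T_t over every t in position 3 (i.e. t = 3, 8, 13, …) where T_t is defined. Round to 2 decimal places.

Season position 3 occurs at t = 3, 8, 13, 18 (where T_t is defined).
t=3: T_3 = 379.4000; y_3 − T_3 = 416 − 379.4000 = 36.6000
t=8: T_8 = 317.4000; y_8 − T_8 = 354 − 317.4000 = 36.6000
t=13: T_13 = 255.2000; y_13 − T_13 = 291 − 255.2000 = 35.8000
t=18: T_18 = 193.0000; y_18 − T_18 = 229 − 193.0000 = 36.0000
Mean deviation: (36.6000 + 36.6000 + 35.8000 + 36.0000) / 4 = 36.25

36.25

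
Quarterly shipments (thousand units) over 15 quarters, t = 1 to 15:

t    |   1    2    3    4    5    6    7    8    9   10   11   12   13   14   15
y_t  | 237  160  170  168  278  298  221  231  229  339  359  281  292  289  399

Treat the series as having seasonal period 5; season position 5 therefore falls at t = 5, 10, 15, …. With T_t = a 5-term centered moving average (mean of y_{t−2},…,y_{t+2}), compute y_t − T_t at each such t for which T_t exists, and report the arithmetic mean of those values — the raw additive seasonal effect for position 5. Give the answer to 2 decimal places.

51.10

Season position 5 occurs at t = 5, 10 (where T_t is defined).
t=5: T_5 = 227.0000; y_5 − T_5 = 278 − 227.0000 = 51.0000
t=10: T_10 = 287.8000; y_10 − T_10 = 339 − 287.8000 = 51.2000
Mean deviation: (51.0000 + 51.2000) / 2 = 51.10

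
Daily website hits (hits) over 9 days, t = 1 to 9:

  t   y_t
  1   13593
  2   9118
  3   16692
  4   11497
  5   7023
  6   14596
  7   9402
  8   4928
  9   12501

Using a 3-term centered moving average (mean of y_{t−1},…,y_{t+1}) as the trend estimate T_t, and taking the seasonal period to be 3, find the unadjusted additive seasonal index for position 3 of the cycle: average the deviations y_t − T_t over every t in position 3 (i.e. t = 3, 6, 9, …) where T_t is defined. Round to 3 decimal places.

Season position 3 occurs at t = 3, 6 (where T_t is defined).
t=3: T_3 = 12435.66667; y_3 − T_3 = 16692 − 12435.66667 = 4256.33333
t=6: T_6 = 10340.33333; y_6 − T_6 = 14596 − 10340.33333 = 4255.66667
Mean deviation: (4256.33333 + 4255.66667) / 2 = 4256.000

4256.000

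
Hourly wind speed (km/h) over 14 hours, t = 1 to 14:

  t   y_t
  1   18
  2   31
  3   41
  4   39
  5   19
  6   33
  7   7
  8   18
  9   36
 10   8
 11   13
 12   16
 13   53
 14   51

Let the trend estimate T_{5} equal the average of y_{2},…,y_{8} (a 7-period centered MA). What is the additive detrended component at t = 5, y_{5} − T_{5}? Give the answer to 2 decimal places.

-7.86

Trend T_5 = (31 + 41 + 39 + 19 + 33 + 7 + 18) / 7 = 188/7 = 26.8571
Detrended value: 19 − 26.8571 = -7.86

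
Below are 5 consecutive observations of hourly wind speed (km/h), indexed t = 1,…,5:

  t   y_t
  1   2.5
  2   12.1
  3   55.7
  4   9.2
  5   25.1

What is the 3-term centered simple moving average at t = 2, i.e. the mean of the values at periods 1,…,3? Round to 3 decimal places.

Sum of periods 1–3: 2.5 + 12.1 + 55.7 = 70.3
Divide by 3: 70.3 / 3 = 23.433

23.433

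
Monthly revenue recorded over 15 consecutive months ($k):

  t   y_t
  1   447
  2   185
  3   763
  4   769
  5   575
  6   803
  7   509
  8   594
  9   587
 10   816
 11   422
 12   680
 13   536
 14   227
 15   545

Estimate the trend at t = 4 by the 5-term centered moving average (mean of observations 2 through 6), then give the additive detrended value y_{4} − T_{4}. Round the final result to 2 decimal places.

Trend T_4 = (185 + 763 + 769 + 575 + 803) / 5 = 3095/5 = 619.0000
Detrended value: 769 − 619.0000 = 150.00

150.00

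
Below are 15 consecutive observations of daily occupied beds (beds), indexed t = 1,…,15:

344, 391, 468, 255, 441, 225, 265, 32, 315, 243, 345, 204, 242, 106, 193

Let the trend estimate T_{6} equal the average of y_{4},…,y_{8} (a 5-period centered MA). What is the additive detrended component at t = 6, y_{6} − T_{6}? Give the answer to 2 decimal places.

-18.60

Trend T_6 = (255 + 441 + 225 + 265 + 32) / 5 = 1218/5 = 243.6000
Detrended value: 225 − 243.6000 = -18.60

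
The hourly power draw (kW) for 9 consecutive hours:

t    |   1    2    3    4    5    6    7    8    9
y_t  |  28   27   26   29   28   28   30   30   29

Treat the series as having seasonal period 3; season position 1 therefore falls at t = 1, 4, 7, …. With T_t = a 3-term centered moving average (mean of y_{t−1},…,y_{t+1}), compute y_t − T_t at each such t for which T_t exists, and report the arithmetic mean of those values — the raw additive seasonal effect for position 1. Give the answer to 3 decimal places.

Season position 1 occurs at t = 4, 7 (where T_t is defined).
t=4: T_4 = 27.66667; y_4 − T_4 = 29 − 27.66667 = 1.33333
t=7: T_7 = 29.33333; y_7 − T_7 = 30 − 29.33333 = 0.66667
Mean deviation: (1.33333 + 0.66667) / 2 = 1.000

1.000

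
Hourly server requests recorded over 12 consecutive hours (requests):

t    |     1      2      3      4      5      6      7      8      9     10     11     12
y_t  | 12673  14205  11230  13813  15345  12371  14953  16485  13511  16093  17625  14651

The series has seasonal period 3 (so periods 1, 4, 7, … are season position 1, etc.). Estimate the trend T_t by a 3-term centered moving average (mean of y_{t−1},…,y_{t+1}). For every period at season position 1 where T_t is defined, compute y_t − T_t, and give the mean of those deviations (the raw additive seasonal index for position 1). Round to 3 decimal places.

350.111

Season position 1 occurs at t = 4, 7, 10 (where T_t is defined).
t=4: T_4 = 13462.66667; y_4 − T_4 = 13813 − 13462.66667 = 350.33333
t=7: T_7 = 14603.00000; y_7 − T_7 = 14953 − 14603.00000 = 350.00000
t=10: T_10 = 15743.00000; y_10 − T_10 = 16093 − 15743.00000 = 350.00000
Mean deviation: (350.33333 + 350.00000 + 350.00000) / 3 = 350.111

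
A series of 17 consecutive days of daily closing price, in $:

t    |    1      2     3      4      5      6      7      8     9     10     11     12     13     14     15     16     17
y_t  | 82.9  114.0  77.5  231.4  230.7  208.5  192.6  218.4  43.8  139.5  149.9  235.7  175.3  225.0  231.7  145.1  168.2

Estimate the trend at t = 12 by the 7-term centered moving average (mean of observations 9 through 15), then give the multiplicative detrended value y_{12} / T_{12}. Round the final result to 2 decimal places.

1.37

Trend T_12 = (43.8 + 139.5 + 149.9 + 235.7 + 175.3 + 225.0 + 231.7) / 7 = 1200.9/7 = 171.5571
Ratio to trend: 235.7 / 171.5571 = 1.37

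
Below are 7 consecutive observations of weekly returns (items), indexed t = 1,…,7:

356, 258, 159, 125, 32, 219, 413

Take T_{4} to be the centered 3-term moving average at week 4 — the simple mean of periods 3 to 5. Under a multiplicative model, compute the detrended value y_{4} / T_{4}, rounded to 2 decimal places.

Trend T_4 = (159 + 125 + 32) / 3 = 316/3 = 105.3333
Ratio to trend: 125 / 105.3333 = 1.19

1.19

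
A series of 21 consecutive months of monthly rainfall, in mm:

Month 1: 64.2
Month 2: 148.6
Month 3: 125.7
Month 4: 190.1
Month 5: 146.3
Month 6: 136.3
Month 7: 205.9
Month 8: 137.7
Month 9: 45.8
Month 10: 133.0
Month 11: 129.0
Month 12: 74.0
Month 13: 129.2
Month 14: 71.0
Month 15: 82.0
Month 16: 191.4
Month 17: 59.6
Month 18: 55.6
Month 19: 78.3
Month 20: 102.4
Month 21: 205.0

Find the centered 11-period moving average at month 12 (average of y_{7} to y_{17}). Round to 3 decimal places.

Sum of periods 7–17: 205.9 + 137.7 + 45.8 + 133.0 + 129.0 + 74.0 + 129.2 + 71.0 + 82.0 + 191.4 + 59.6 = 1258.6
Divide by 11: 1258.6 / 11 = 114.418

114.418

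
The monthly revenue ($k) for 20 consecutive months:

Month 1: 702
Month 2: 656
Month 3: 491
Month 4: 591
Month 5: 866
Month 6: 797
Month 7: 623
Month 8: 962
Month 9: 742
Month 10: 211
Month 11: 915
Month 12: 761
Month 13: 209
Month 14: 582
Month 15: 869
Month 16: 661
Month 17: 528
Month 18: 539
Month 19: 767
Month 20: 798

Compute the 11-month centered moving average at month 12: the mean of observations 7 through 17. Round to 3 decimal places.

642.091

Sum of periods 7–17: 623 + 962 + 742 + 211 + 915 + 761 + 209 + 582 + 869 + 661 + 528 = 7063
Divide by 11: 7063 / 11 = 642.091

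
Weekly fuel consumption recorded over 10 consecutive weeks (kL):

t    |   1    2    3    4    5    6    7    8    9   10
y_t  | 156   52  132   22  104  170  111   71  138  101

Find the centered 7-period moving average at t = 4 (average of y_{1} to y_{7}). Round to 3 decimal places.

106.714

Sum of periods 1–7: 156 + 52 + 132 + 22 + 104 + 170 + 111 = 747
Divide by 7: 747 / 7 = 106.714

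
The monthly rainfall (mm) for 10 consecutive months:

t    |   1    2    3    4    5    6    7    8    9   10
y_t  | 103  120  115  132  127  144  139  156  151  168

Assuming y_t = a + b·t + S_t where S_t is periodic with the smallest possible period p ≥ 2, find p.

2

First differences y_{t+1} − y_t: 17, -5, 17, -5, 17, -5, …
The difference pattern repeats every 2 terms and not for any smaller step, so p = 2.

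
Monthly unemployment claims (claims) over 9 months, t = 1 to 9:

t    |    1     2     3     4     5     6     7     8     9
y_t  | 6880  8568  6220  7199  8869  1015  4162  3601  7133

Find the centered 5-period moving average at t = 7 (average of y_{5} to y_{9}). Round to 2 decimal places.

Sum of periods 5–9: 8869 + 1015 + 4162 + 3601 + 7133 = 24780
Divide by 5: 24780 / 5 = 4956.00

4956.00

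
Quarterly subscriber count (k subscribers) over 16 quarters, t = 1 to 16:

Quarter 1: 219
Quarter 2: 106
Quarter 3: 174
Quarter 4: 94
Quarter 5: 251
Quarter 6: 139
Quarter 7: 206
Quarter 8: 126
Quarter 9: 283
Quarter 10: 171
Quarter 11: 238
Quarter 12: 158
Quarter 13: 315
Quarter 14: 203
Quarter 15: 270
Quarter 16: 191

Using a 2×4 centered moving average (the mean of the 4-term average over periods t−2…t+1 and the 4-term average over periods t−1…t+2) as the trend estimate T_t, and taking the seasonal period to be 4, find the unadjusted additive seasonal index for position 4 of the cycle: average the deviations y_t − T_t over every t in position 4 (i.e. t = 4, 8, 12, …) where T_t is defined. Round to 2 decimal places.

Season position 4 occurs at t = 4, 8, 12 (where T_t is defined).
t=4: T_4 = 160.3750; y_4 − T_4 = 94 − 160.3750 = -66.3750
t=8: T_8 = 192.5000; y_8 − T_8 = 126 − 192.5000 = -66.5000
t=12: T_12 = 224.5000; y_12 − T_12 = 158 − 224.5000 = -66.5000
Mean deviation: (-66.3750 + -66.5000 + -66.5000) / 3 = -66.46

-66.46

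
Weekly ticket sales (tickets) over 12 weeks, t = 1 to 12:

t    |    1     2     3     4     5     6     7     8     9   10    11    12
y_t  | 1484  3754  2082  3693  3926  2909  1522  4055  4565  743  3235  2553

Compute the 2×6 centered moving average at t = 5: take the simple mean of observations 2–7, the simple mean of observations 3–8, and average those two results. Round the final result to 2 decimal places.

3006.08

Sum over 2–7: 3754 + 2082 + 3693 + 3926 + 2909 + 1522 = 17886
Sum over 3–8: 2082 + 3693 + 3926 + 2909 + 1522 + 4055 = 18187
CMA at t=5 = (17886 + 18187) / (2·6) = 36073 / 12 = 3006.08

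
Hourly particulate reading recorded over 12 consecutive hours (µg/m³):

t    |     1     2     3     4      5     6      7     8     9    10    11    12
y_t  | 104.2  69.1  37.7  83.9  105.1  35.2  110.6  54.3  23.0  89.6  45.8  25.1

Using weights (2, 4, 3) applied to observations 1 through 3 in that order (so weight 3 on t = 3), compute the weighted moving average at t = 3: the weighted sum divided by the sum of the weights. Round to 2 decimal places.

Weighted sum: 2·104.2 + 4·69.1 + 3·37.7 = 208.4 + 276.4 + 113.1 = 597.9
Weight total: 2 + 4 + 3 = 9
WMA = 597.9 / 9 = 66.43

66.43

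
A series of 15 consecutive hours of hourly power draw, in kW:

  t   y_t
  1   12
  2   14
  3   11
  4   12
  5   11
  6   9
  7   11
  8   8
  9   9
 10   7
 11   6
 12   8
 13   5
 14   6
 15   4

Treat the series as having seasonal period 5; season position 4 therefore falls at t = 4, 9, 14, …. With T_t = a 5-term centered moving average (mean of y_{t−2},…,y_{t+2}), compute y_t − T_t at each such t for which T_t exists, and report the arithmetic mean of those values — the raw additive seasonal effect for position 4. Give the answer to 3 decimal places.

Season position 4 occurs at t = 4, 9 (where T_t is defined).
t=4: T_4 = 11.40000; y_4 − T_4 = 12 − 11.40000 = 0.60000
t=9: T_9 = 8.20000; y_9 − T_9 = 9 − 8.20000 = 0.80000
Mean deviation: (0.60000 + 0.80000) / 2 = 0.700

0.700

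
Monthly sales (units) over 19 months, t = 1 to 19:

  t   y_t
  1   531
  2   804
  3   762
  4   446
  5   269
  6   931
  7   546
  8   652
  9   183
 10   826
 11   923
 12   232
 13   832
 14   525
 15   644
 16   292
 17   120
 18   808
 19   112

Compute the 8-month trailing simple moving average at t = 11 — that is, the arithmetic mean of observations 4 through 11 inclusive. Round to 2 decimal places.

597.00

Sum of periods 4–11: 446 + 269 + 931 + 546 + 652 + 183 + 826 + 923 = 4776
Divide by 8: 4776 / 8 = 597.00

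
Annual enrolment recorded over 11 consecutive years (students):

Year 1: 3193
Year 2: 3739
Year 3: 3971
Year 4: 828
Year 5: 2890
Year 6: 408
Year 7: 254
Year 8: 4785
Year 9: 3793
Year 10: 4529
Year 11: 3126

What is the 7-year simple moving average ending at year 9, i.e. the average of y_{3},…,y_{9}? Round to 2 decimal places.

Sum of periods 3–9: 3971 + 828 + 2890 + 408 + 254 + 4785 + 3793 = 16929
Divide by 7: 16929 / 7 = 2418.43

2418.43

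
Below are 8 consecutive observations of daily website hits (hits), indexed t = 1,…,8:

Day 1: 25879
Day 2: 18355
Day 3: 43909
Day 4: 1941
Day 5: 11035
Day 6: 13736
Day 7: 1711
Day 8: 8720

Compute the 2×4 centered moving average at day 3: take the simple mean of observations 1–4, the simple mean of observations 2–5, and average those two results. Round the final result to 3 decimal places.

20665.500

Sum over 1–4: 25879 + 18355 + 43909 + 1941 = 90084
Sum over 2–5: 18355 + 43909 + 1941 + 11035 = 75240
CMA at t=3 = (90084 + 75240) / (2·4) = 165324 / 8 = 20665.500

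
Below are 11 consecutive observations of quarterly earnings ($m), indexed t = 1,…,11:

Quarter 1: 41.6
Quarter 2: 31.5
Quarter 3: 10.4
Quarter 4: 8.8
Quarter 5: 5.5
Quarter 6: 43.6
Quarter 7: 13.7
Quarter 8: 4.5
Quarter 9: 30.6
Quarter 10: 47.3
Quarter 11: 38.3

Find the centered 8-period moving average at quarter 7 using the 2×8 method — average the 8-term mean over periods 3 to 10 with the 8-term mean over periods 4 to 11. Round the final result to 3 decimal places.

22.294

Sum over 3–10: 10.4 + 8.8 + 5.5 + 43.6 + 13.7 + 4.5 + 30.6 + 47.3 = 164.4
Sum over 4–11: 8.8 + 5.5 + 43.6 + 13.7 + 4.5 + 30.6 + 47.3 + 38.3 = 192.3
CMA at t=7 = (164.4 + 192.3) / (2·8) = 356.7 / 16 = 22.294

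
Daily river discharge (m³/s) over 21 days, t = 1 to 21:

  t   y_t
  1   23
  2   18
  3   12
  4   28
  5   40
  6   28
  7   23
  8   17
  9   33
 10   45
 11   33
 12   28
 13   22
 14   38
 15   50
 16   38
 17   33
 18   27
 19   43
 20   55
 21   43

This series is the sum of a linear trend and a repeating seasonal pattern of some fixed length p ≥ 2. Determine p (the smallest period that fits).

First differences y_{t+1} − y_t: -5, -6, 16, 12, -12, -5, -6, 16, 12, -12, -5, -6, …
The difference pattern repeats every 5 terms and not for any smaller step, so p = 5.

5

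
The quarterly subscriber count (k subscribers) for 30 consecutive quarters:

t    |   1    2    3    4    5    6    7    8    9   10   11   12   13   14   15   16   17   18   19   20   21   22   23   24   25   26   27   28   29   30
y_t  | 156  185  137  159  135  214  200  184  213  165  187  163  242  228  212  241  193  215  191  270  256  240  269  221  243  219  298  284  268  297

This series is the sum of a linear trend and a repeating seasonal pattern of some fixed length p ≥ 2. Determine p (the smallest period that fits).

7

First differences y_{t+1} − y_t: 29, -48, 22, -24, 79, -14, -16, 29, -48, 22, -24, 79, -14, -16, 29, -48, …
The difference pattern repeats every 7 terms and not for any smaller step, so p = 7.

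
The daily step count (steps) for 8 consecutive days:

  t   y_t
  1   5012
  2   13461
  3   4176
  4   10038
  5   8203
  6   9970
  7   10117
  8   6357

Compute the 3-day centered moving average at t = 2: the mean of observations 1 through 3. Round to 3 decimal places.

7549.667

Sum of periods 1–3: 5012 + 13461 + 4176 = 22649
Divide by 3: 22649 / 3 = 7549.667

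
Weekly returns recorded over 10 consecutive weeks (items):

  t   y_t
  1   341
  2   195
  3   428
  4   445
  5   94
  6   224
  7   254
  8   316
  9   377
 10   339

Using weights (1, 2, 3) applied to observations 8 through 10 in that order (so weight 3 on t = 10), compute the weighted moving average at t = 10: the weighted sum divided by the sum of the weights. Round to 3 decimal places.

Weighted sum: 1·316 + 2·377 + 3·339 = 316 + 754 + 1017 = 2087
Weight total: 1 + 2 + 3 = 6
WMA = 2087 / 6 = 347.833

347.833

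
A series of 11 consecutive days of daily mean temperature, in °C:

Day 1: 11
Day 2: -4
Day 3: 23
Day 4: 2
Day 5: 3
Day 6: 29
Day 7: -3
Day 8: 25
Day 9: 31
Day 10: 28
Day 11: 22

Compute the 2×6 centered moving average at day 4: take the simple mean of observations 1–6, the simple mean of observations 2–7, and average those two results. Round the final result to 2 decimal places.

Sum over 1–6: 11 + (-4) + 23 + 2 + 3 + 29 = 64
Sum over 2–7: (-4) + 23 + 2 + 3 + 29 + (-3) = 50
CMA at t=4 = (64 + 50) / (2·6) = 114 / 12 = 9.50

9.50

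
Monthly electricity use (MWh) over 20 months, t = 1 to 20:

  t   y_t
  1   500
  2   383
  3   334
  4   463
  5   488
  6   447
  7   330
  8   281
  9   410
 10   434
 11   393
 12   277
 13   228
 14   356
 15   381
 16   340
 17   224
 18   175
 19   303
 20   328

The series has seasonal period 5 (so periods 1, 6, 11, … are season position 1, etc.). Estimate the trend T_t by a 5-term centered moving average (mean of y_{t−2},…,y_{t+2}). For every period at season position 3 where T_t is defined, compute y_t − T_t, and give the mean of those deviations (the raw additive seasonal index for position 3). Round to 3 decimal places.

Season position 3 occurs at t = 3, 8, 13, 18 (where T_t is defined).
t=3: T_3 = 433.60000; y_3 − T_3 = 334 − 433.60000 = -99.60000
t=8: T_8 = 380.40000; y_8 − T_8 = 281 − 380.40000 = -99.40000
t=13: T_13 = 327.00000; y_13 − T_13 = 228 − 327.00000 = -99.00000
t=18: T_18 = 274.00000; y_18 − T_18 = 175 − 274.00000 = -99.00000
Mean deviation: (-99.60000 + -99.40000 + -99.00000 + -99.00000) / 4 = -99.250

-99.250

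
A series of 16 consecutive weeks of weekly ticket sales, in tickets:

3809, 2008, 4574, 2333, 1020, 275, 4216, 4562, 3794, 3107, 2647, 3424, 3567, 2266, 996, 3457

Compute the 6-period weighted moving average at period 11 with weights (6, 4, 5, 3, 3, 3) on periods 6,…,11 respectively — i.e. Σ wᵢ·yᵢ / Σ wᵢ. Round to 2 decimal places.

2915.33

Weighted sum: 6·275 + 4·4216 + 5·4562 + 3·3794 + 3·3107 + 3·2647 = 1650 + 16864 + 22810 + 11382 + 9321 + 7941 = 69968
Weight total: 6 + 4 + 5 + 3 + 3 + 3 = 24
WMA = 69968 / 24 = 2915.33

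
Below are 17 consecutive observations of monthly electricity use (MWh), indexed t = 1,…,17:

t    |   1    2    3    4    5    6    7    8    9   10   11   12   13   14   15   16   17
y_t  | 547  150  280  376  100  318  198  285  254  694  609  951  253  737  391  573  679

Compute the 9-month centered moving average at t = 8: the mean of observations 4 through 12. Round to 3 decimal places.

Sum of periods 4–12: 376 + 100 + 318 + 198 + 285 + 254 + 694 + 609 + 951 = 3785
Divide by 9: 3785 / 9 = 420.556

420.556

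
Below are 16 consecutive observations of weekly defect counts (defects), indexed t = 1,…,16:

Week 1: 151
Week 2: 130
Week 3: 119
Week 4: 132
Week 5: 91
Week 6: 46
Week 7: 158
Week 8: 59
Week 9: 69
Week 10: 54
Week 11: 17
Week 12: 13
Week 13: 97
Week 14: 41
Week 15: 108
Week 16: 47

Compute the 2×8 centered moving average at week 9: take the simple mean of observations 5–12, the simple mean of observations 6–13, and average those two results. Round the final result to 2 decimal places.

Sum over 5–12: 91 + 46 + 158 + 59 + 69 + 54 + 17 + 13 = 507
Sum over 6–13: 46 + 158 + 59 + 69 + 54 + 17 + 13 + 97 = 513
CMA at t=9 = (507 + 513) / (2·8) = 1020 / 16 = 63.75

63.75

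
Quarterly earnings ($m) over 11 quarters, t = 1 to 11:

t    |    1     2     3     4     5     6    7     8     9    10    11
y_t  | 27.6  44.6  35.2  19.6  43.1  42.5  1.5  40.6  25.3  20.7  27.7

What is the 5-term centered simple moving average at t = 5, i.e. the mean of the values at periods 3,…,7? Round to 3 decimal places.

Sum of periods 3–7: 35.2 + 19.6 + 43.1 + 42.5 + 1.5 = 141.9
Divide by 5: 141.9 / 5 = 28.380

28.380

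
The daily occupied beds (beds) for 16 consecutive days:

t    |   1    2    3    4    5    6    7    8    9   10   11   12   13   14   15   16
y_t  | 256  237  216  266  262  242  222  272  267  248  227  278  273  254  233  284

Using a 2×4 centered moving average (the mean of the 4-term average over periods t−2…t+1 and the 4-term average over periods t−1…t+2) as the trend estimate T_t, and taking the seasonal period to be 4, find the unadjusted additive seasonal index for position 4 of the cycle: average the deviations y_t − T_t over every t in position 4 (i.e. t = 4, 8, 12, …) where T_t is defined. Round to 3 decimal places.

20.458

Season position 4 occurs at t = 4, 8, 12 (where T_t is defined).
t=4: T_4 = 245.87500; y_4 − T_4 = 266 − 245.87500 = 20.12500
t=8: T_8 = 251.50000; y_8 − T_8 = 272 − 251.50000 = 20.50000
t=12: T_12 = 257.25000; y_12 − T_12 = 278 − 257.25000 = 20.75000
Mean deviation: (20.12500 + 20.50000 + 20.75000) / 3 = 20.458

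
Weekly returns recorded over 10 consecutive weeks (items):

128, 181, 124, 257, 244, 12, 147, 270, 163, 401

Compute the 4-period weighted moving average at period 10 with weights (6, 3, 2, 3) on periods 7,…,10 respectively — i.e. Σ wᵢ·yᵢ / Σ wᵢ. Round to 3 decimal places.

230.071

Weighted sum: 6·147 + 3·270 + 2·163 + 3·401 = 882 + 810 + 326 + 1203 = 3221
Weight total: 6 + 3 + 2 + 3 = 14
WMA = 3221 / 14 = 230.071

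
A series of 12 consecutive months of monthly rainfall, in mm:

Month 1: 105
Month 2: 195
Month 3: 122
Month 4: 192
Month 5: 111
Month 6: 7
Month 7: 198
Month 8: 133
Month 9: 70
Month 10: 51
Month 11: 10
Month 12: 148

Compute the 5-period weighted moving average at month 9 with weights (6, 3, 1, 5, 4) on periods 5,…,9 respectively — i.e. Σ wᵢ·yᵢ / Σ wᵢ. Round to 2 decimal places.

Weighted sum: 6·111 + 3·7 + 1·198 + 5·133 + 4·70 = 666 + 21 + 198 + 665 + 280 = 1830
Weight total: 6 + 3 + 1 + 5 + 4 = 19
WMA = 1830 / 19 = 96.32

96.32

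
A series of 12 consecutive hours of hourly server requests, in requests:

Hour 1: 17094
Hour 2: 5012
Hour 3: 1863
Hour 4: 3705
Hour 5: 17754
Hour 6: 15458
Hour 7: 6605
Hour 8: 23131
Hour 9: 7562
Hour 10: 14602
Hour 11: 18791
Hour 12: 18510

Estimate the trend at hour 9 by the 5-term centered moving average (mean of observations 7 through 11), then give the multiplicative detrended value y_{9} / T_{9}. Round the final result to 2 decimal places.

Trend T_9 = (6605 + 23131 + 7562 + 14602 + 18791) / 5 = 70691/5 = 14138.2000
Ratio to trend: 7562 / 14138.2000 = 0.53

0.53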